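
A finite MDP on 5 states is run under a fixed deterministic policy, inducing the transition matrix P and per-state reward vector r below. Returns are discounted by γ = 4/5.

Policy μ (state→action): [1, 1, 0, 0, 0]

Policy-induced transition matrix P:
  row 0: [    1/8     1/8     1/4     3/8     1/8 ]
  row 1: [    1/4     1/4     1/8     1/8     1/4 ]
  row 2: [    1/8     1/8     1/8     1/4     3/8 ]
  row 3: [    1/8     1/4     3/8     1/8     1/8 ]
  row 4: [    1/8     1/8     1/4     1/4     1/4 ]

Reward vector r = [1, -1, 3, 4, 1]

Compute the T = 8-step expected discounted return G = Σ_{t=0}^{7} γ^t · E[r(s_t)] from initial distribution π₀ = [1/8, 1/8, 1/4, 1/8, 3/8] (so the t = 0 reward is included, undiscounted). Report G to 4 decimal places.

t=0: π = [0.1250, 0.1250, 0.2500, 0.1250, 0.3750], E[r] = 1.6250, γ^t·E[r] = 1.625000, running G = 1.625000
t=1: π = [0.1406, 0.1563, 0.2188, 0.2344, 0.2500], E[r] = 1.8281, γ^t·E[r] = 1.462500, running G = 3.087500
t=2: π = [0.1445, 0.1738, 0.2324, 0.2188, 0.2305], E[r] = 1.7734, γ^t·E[r] = 1.135000, running G = 4.222500
t=3: π = [0.1467, 0.1741, 0.2266, 0.2190, 0.2336], E[r] = 1.7620, γ^t·E[r] = 0.902125, running G = 5.124625
t=4: π = [0.1468, 0.1741, 0.2273, 0.2192, 0.2326], E[r] = 1.7639, γ^t·E[r] = 0.722513, running G = 5.847138
t=5: π = [0.1468, 0.1742, 0.2272, 0.2192, 0.2327], E[r] = 1.7636, γ^t·E[r] = 0.577910, running G = 6.425048
t=6: π = [0.1468, 0.1742, 0.2272, 0.2192, 0.2327], E[r] = 1.7636, γ^t·E[r] = 0.462329, running G = 6.887376
t=7: π = [0.1468, 0.1742, 0.2272, 0.2192, 0.2327], E[r] = 1.7636, γ^t·E[r] = 0.369863, running G = 7.257239

G = 7.2572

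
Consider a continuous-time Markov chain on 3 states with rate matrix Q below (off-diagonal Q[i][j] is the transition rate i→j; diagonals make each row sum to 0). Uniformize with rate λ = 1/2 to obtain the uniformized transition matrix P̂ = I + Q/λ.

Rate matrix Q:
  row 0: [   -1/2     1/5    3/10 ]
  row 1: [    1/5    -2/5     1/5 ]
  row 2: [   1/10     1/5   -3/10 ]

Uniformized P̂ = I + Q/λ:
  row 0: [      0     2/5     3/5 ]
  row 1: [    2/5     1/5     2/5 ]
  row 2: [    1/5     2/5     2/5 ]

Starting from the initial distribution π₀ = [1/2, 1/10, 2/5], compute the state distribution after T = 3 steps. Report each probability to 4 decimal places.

t=0: π = [0.5000, 0.1000, 0.4000]
t=1: π = [0.1200, 0.3800, 0.5000]
t=2: π = [0.2520, 0.3240, 0.4240]
t=3: π = [0.2144, 0.3352, 0.4504]

π = [0.2144, 0.3352, 0.4504]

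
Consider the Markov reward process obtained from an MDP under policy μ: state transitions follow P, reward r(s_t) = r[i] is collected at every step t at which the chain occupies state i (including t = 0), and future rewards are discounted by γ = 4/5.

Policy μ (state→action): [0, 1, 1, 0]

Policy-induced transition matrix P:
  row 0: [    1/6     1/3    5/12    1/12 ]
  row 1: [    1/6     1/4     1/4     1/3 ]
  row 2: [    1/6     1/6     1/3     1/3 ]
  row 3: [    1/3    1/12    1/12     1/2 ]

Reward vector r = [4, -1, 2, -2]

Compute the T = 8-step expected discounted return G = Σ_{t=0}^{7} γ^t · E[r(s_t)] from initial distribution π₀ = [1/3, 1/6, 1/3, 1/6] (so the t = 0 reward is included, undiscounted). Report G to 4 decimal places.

t=0: π = [0.3333, 0.1667, 0.3333, 0.1667], E[r] = 1.5000, γ^t·E[r] = 1.500000, running G = 1.500000
t=1: π = [0.1944, 0.2222, 0.3056, 0.2778], E[r] = 0.6111, γ^t·E[r] = 0.488889, running G = 1.988889
t=2: π = [0.2130, 0.1944, 0.2616, 0.3310], E[r] = 0.5185, γ^t·E[r] = 0.331852, running G = 2.320741
t=3: π = [0.2218, 0.1908, 0.2521, 0.3353], E[r] = 0.5303, γ^t·E[r] = 0.271506, running G = 2.592247
t=4: π = [0.2225, 0.1916, 0.2521, 0.3338], E[r] = 0.5353, γ^t·E[r] = 0.219253, running G = 2.811500
t=5: π = [0.2223, 0.1919, 0.2525, 0.3333], E[r] = 0.5356, γ^t·E[r] = 0.175492, running G = 2.986992
t=6: π = [0.2222, 0.1919, 0.2525, 0.3333], E[r] = 0.5354, γ^t·E[r] = 0.140350, running G = 3.127341
t=7: π = [0.2222, 0.1919, 0.2525, 0.3333], E[r] = 0.5354, γ^t·E[r] = 0.112271, running G = 3.239613

G = 3.2396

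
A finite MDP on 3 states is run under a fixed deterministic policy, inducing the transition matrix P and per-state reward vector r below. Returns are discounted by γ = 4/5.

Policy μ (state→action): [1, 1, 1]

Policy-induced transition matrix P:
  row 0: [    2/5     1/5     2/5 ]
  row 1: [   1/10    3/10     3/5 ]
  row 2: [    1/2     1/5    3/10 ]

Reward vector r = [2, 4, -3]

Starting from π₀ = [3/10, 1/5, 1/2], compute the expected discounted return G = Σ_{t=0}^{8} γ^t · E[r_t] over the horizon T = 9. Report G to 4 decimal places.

G = 1.3618

t=0: π = [0.3000, 0.2000, 0.5000], E[r] = -0.1000, γ^t·E[r] = -0.100000, running G = -0.100000
t=1: π = [0.3900, 0.2200, 0.3900], E[r] = 0.4900, γ^t·E[r] = 0.392000, running G = 0.292000
t=2: π = [0.3730, 0.2220, 0.4050], E[r] = 0.4190, γ^t·E[r] = 0.268160, running G = 0.560160
t=3: π = [0.3739, 0.2222, 0.4039], E[r] = 0.4249, γ^t·E[r] = 0.217549, running G = 0.777709
t=4: π = [0.3737, 0.2222, 0.4041], E[r] = 0.4242, γ^t·E[r] = 0.173748, running G = 0.951457
t=5: π = [0.3737, 0.2222, 0.4040], E[r] = 0.4242, γ^t·E[r] = 0.139018, running G = 1.090475
t=6: π = [0.3737, 0.2222, 0.4040], E[r] = 0.4242, γ^t·E[r] = 0.111212, running G = 1.201687
t=7: π = [0.3737, 0.2222, 0.4040], E[r] = 0.4242, γ^t·E[r] = 0.088970, running G = 1.290658
t=8: π = [0.3737, 0.2222, 0.4040], E[r] = 0.4242, γ^t·E[r] = 0.071176, running G = 1.361834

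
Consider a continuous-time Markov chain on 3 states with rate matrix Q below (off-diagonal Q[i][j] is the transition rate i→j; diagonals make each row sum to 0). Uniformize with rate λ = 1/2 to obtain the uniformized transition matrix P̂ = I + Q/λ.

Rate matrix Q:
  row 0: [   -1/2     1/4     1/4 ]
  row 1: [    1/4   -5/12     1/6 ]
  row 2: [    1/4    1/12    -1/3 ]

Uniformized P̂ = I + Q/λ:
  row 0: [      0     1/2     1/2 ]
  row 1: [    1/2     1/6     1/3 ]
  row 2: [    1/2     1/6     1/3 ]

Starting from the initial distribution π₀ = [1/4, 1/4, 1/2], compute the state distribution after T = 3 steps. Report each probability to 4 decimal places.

π = [0.3438, 0.2708, 0.3854]

t=0: π = [0.2500, 0.2500, 0.5000]
t=1: π = [0.3750, 0.2500, 0.3750]
t=2: π = [0.3125, 0.2917, 0.3958]
t=3: π = [0.3438, 0.2708, 0.3854]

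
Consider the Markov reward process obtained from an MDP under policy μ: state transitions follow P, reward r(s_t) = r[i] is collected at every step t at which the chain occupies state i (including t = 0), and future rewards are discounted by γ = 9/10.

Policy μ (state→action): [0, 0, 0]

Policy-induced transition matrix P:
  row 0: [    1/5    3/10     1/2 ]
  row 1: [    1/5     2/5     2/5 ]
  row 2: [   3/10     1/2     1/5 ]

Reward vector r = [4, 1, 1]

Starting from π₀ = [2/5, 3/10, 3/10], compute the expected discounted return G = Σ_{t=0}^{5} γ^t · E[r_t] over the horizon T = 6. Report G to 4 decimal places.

t=0: π = [0.4000, 0.3000, 0.3000], E[r] = 2.2000, γ^t·E[r] = 2.200000, running G = 2.200000
t=1: π = [0.2300, 0.3900, 0.3800], E[r] = 1.6900, γ^t·E[r] = 1.521000, running G = 3.721000
t=2: π = [0.2380, 0.4150, 0.3470], E[r] = 1.7140, γ^t·E[r] = 1.388340, running G = 5.109340
t=3: π = [0.2347, 0.4109, 0.3544], E[r] = 1.7041, γ^t·E[r] = 1.242289, running G = 6.351629
t=4: π = [0.2354, 0.4120, 0.3526], E[r] = 1.7063, γ^t·E[r] = 1.119517, running G = 7.471145
t=5: π = [0.2353, 0.4117, 0.3530], E[r] = 1.7058, γ^t·E[r] = 1.007244, running G = 8.478390

G = 8.4784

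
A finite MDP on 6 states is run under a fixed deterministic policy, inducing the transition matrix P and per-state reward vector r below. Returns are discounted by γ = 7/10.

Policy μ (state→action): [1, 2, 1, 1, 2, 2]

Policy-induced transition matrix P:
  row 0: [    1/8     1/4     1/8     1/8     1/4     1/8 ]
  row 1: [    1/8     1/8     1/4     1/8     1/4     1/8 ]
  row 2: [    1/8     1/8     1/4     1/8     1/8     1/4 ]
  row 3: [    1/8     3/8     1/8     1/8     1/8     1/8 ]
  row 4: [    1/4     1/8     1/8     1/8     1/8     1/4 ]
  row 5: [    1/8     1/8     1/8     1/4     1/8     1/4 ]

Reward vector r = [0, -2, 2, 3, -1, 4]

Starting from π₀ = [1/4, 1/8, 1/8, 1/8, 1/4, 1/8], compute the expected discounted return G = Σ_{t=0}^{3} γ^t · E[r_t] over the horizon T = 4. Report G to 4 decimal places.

t=0: π = [0.2500, 0.1250, 0.1250, 0.1250, 0.2500, 0.1250], E[r] = 0.6250, γ^t·E[r] = 0.625000, running G = 0.625000
t=1: π = [0.1563, 0.1875, 0.1563, 0.1406, 0.1719, 0.1875], E[r] = 0.9375, γ^t·E[r] = 0.656250, running G = 1.281250
t=2: π = [0.1465, 0.1797, 0.1680, 0.1484, 0.1680, 0.1895], E[r] = 1.0117, γ^t·E[r] = 0.495742, running G = 1.776992
t=3: π = [0.1460, 0.1804, 0.1685, 0.1487, 0.1658, 0.1907], E[r] = 1.0190, γ^t·E[r] = 0.349532, running G = 2.126524

G = 2.1265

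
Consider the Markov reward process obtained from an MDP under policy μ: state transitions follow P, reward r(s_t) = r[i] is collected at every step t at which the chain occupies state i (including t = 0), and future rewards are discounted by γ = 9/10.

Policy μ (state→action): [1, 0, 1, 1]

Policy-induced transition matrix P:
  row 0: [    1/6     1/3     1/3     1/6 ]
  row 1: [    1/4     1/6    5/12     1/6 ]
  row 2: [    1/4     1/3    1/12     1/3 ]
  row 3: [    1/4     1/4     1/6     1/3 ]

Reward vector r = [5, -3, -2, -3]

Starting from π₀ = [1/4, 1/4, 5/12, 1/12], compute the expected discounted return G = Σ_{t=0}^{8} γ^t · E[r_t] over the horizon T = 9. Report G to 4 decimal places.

t=0: π = [0.2500, 0.2500, 0.4167, 0.0833], E[r] = -0.5833, γ^t·E[r] = -0.583333, running G = -0.583333
t=1: π = [0.2292, 0.2847, 0.2361, 0.2500], E[r] = -0.9306, γ^t·E[r] = -0.837500, running G = -1.420833
t=2: π = [0.2309, 0.2650, 0.2564, 0.2477], E[r] = -0.8964, γ^t·E[r] = -0.726094, running G = -2.146927
t=3: π = [0.2308, 0.2685, 0.2500, 0.2507], E[r] = -0.9039, γ^t·E[r] = -0.658934, running G = -2.805861
t=4: π = [0.2308, 0.2677, 0.2514, 0.2501], E[r] = -0.9024, γ^t·E[r] = -0.592078, running G = -3.397939
t=5: π = [0.2308, 0.2679, 0.2511, 0.2503], E[r] = -0.9027, γ^t·E[r] = -0.533063, running G = -3.931002
t=6: π = [0.2308, 0.2678, 0.2512, 0.2502], E[r] = -0.9027, γ^t·E[r] = -0.479718, running G = -4.410720
t=7: π = [0.2308, 0.2678, 0.2512, 0.2502], E[r] = -0.9027, γ^t·E[r] = -0.431754, running G = -4.842474
t=8: π = [0.2308, 0.2678, 0.2512, 0.2502], E[r] = -0.9027, γ^t·E[r] = -0.388577, running G = -5.231051

G = -5.2311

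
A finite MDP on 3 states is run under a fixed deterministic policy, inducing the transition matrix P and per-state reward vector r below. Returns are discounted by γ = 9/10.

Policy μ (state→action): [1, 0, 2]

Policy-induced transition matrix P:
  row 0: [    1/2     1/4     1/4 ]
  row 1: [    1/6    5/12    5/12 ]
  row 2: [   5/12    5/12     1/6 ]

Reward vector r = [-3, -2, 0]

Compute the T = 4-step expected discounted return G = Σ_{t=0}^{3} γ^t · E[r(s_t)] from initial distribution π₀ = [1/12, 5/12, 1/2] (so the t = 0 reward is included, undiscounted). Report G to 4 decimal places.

t=0: π = [0.0833, 0.4167, 0.5000], E[r] = -1.0833, γ^t·E[r] = -1.083333, running G = -1.083333
t=1: π = [0.3194, 0.4028, 0.2778], E[r] = -1.7639, γ^t·E[r] = -1.587500, running G = -2.670833
t=2: π = [0.3426, 0.3634, 0.2940], E[r] = -1.7546, γ^t·E[r] = -1.421250, running G = -4.092083
t=3: π = [0.3544, 0.3596, 0.2861], E[r] = -1.7822, γ^t·E[r] = -1.299234, running G = -5.391318

G = -5.3913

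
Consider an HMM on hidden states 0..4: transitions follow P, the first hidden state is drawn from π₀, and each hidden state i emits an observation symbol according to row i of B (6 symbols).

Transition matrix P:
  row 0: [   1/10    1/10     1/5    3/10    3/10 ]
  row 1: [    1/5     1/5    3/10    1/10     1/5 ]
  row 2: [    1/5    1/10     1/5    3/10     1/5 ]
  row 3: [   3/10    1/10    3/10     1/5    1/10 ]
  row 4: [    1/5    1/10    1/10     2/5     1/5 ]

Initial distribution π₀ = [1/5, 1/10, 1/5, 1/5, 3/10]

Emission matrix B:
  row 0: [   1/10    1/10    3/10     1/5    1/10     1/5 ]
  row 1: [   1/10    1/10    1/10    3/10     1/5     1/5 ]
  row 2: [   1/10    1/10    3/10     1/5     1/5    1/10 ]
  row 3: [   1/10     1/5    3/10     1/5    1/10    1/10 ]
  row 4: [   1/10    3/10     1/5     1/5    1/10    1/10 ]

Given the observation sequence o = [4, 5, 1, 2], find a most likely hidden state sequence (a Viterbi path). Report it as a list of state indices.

t=0: δ = [2.000e-02, 2.000e-02, 4.000e-02, 2.000e-02, 3.000e-02]  (obs o_0=4)
t=1: δ = [1.600e-03, 8.000e-04, 8.000e-04, 1.200e-03, 8.000e-04]  ψ = [2, 1, 2, 2, 2]  (obs o_1=5)
t=2: δ = [3.600e-05, 1.600e-05, 3.600e-05, 9.600e-05, 1.440e-04]  ψ = [3, 0, 3, 0, 0]  (obs o_2=1)
t=3: δ = [8.640e-06, 1.440e-06, 8.640e-06, 1.728e-05, 5.760e-06]  ψ = [3, 4, 3, 4, 4]  (obs o_3=2)
backtrack: best end state = 3; path = [2, 0, 4, 3]

path = [2, 0, 4, 3]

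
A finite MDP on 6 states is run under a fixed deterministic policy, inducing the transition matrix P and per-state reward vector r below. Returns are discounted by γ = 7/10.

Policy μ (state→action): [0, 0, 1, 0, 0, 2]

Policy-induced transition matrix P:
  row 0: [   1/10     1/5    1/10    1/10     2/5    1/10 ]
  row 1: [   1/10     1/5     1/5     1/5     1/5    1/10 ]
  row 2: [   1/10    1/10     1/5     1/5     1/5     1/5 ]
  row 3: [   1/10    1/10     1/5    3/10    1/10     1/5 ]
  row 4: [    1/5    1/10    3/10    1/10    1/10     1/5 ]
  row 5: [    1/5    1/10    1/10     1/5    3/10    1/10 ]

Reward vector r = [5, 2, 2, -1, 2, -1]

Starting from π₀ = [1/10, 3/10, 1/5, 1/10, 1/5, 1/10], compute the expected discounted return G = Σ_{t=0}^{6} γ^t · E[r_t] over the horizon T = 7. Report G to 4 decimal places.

t=0: π = [0.1000, 0.3000, 0.2000, 0.1000, 0.2000, 0.1000], E[r] = 1.7000, γ^t·E[r] = 1.700000, running G = 1.700000
t=1: π = [0.1300, 0.1400, 0.2000, 0.1800, 0.2000, 0.1500], E[r] = 1.4000, γ^t·E[r] = 0.980000, running G = 2.680000
t=2: π = [0.1350, 0.1270, 0.1920, 0.1850, 0.2030, 0.1580], E[r] = 1.3760, γ^t·E[r] = 0.674240, running G = 3.354240
t=3: π = [0.1361, 0.1262, 0.1910, 0.1847, 0.2040, 0.1580], E[r] = 1.3802, γ^t·E[r] = 0.473409, running G = 3.827649
t=4: π = [0.1362, 0.1262, 0.1910, 0.1845, 0.2042, 0.1580], E[r] = 1.3813, γ^t·E[r] = 0.331653, running G = 4.159301
t=5: π = [0.1362, 0.1262, 0.1910, 0.1844, 0.2042, 0.1580], E[r] = 1.3815, γ^t·E[r] = 0.232193, running G = 4.391494
t=6: π = [0.1362, 0.1262, 0.1910, 0.1844, 0.2042, 0.1580], E[r] = 1.3816, γ^t·E[r] = 0.162539, running G = 4.554033

G = 4.5540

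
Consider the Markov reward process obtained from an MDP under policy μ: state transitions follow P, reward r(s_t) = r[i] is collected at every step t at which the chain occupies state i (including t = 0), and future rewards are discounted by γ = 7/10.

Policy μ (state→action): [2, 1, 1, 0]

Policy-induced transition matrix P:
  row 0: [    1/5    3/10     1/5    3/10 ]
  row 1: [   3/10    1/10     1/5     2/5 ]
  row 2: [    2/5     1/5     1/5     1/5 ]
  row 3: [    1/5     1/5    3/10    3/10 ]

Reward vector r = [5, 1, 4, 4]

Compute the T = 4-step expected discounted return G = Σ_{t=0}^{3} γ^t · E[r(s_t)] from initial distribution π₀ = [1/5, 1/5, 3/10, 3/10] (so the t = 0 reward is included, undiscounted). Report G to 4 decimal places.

G = 9.2123

t=0: π = [0.2000, 0.2000, 0.3000, 0.3000], E[r] = 3.6000, γ^t·E[r] = 3.600000, running G = 3.600000
t=1: π = [0.2800, 0.2000, 0.2300, 0.2900], E[r] = 3.6800, γ^t·E[r] = 2.576000, running G = 6.176000
t=2: π = [0.2660, 0.2080, 0.2290, 0.2970], E[r] = 3.6420, γ^t·E[r] = 1.784580, running G = 7.960580
t=3: π = [0.2666, 0.2058, 0.2297, 0.2979], E[r] = 3.6492, γ^t·E[r] = 1.251676, running G = 9.212256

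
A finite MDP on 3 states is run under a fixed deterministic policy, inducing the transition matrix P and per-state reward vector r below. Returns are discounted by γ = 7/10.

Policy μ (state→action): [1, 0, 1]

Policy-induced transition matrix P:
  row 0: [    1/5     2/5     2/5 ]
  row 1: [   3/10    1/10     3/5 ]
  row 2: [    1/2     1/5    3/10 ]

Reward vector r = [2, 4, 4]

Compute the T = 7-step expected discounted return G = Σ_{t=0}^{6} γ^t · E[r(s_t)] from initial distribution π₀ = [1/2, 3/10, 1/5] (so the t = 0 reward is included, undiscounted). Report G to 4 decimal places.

G = 9.8753

t=0: π = [0.5000, 0.3000, 0.2000], E[r] = 3.0000, γ^t·E[r] = 3.000000, running G = 3.000000
t=1: π = [0.2900, 0.2700, 0.4400], E[r] = 3.4200, γ^t·E[r] = 2.394000, running G = 5.394000
t=2: π = [0.3590, 0.2310, 0.4100], E[r] = 3.2820, γ^t·E[r] = 1.608180, running G = 7.002180
t=3: π = [0.3461, 0.2487, 0.4052], E[r] = 3.3078, γ^t·E[r] = 1.134575, running G = 8.136755
t=4: π = [0.3464, 0.2444, 0.4092], E[r] = 3.3071, γ^t·E[r] = 0.794044, running G = 8.930800
t=5: π = [0.3472, 0.2449, 0.4079], E[r] = 3.3056, γ^t·E[r] = 0.555572, running G = 9.486372
t=6: π = [0.3469, 0.2450, 0.4082], E[r] = 3.3063, γ^t·E[r] = 0.388978, running G = 9.875350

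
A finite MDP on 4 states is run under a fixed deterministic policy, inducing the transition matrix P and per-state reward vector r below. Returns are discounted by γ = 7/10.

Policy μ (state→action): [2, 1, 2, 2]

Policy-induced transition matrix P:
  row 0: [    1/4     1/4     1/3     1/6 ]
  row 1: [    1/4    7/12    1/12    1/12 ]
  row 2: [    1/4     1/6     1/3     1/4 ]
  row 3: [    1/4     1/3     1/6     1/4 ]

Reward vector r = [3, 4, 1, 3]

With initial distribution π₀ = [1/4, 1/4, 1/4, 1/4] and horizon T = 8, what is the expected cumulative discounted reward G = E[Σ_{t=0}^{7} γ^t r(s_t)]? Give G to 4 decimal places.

G = 8.9894

t=0: π = [0.2500, 0.2500, 0.2500, 0.2500], E[r] = 2.7500, γ^t·E[r] = 2.750000, running G = 2.750000
t=1: π = [0.2500, 0.3333, 0.2292, 0.1875], E[r] = 2.8750, γ^t·E[r] = 2.012500, running G = 4.762500
t=2: π = [0.2500, 0.3576, 0.2188, 0.1736], E[r] = 2.9201, γ^t·E[r] = 1.430868, running G = 6.193368
t=3: π = [0.2500, 0.3655, 0.2150, 0.1696], E[r] = 2.9355, γ^t·E[r] = 1.006868, running G = 7.200236
t=4: π = [0.2500, 0.3680, 0.2137, 0.1683], E[r] = 2.9406, γ^t·E[r] = 0.706041, running G = 7.906276
t=5: π = [0.2500, 0.3689, 0.2133, 0.1678], E[r] = 2.9423, γ^t·E[r] = 0.494516, running G = 8.400793
t=6: π = [0.2500, 0.3692, 0.2131, 0.1677], E[r] = 2.9429, γ^t·E[r] = 0.346229, running G = 8.747022
t=7: π = [0.2500, 0.3693, 0.2131, 0.1676], E[r] = 2.9431, γ^t·E[r] = 0.242376, running G = 8.989398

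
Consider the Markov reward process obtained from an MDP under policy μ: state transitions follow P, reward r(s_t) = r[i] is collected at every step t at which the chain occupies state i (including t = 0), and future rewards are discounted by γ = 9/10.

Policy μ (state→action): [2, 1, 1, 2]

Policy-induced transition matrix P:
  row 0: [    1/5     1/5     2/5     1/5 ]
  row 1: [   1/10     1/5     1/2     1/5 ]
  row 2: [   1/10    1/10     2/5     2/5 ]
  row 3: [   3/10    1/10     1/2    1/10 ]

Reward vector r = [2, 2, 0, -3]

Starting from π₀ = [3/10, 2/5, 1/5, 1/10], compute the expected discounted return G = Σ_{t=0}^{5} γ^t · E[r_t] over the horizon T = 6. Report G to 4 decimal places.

t=0: π = [0.3000, 0.4000, 0.2000, 0.1000], E[r] = 1.1000, γ^t·E[r] = 1.100000, running G = 1.100000
t=1: π = [0.1500, 0.1700, 0.4500, 0.2300], E[r] = -0.0500, γ^t·E[r] = -0.045000, running G = 1.055000
t=2: π = [0.1610, 0.1320, 0.4400, 0.2670], E[r] = -0.2150, γ^t·E[r] = -0.174150, running G = 0.880850
t=3: π = [0.1695, 0.1293, 0.4399, 0.2613], E[r] = -0.1863, γ^t·E[r] = -0.135813, running G = 0.745037
t=4: π = [0.1692, 0.1299, 0.4391, 0.2619], E[r] = -0.1874, γ^t·E[r] = -0.122933, running G = 0.622104
t=5: π = [0.1693, 0.1299, 0.4392, 0.2616], E[r] = -0.1865, γ^t·E[r] = -0.110115, running G = 0.511989

G = 0.5120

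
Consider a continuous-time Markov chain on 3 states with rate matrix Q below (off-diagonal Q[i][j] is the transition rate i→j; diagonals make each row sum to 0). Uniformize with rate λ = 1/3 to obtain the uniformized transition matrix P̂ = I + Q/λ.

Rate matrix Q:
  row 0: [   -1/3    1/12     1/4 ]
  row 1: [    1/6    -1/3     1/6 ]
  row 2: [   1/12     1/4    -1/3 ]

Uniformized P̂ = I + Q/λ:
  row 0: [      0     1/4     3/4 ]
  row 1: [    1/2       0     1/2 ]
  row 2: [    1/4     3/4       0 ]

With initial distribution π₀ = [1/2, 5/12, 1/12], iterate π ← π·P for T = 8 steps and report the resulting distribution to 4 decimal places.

t=0: π = [0.5000, 0.4167, 0.0833]
t=1: π = [0.2292, 0.1875, 0.5833]
t=2: π = [0.2396, 0.4948, 0.2656]
t=3: π = [0.3138, 0.2591, 0.4271]
t=4: π = [0.2363, 0.3988, 0.3649]
t=5: π = [0.2906, 0.3328, 0.3766]
t=6: π = [0.2605, 0.3551, 0.3843]
t=7: π = [0.2736, 0.3534, 0.3730]
t=8: π = [0.2699, 0.3481, 0.3819]

π = [0.2699, 0.3481, 0.3819]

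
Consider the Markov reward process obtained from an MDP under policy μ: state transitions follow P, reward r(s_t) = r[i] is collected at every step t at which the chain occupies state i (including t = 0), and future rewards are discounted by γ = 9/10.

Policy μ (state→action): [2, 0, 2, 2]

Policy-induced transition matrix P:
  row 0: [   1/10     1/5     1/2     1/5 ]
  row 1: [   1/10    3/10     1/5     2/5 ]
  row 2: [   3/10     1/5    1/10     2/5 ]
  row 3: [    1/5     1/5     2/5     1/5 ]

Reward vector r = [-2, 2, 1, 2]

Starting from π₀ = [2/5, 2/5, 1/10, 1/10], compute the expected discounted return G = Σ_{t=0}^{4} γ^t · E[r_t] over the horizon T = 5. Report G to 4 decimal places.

t=0: π = [0.4000, 0.4000, 0.1000, 0.1000], E[r] = 0.3000, γ^t·E[r] = 0.300000, running G = 0.300000
t=1: π = [0.1300, 0.2400, 0.3300, 0.3000], E[r] = 1.1500, γ^t·E[r] = 1.035000, running G = 1.335000
t=2: π = [0.1960, 0.2240, 0.2660, 0.3140], E[r] = 0.9500, γ^t·E[r] = 0.769500, running G = 2.104500
t=3: π = [0.1846, 0.2224, 0.2950, 0.2980], E[r] = 0.9666, γ^t·E[r] = 0.704651, running G = 2.809151
t=4: π = [0.1888, 0.2222, 0.2855, 0.3035], E[r] = 0.9593, γ^t·E[r] = 0.629410, running G = 3.438561

G = 3.4386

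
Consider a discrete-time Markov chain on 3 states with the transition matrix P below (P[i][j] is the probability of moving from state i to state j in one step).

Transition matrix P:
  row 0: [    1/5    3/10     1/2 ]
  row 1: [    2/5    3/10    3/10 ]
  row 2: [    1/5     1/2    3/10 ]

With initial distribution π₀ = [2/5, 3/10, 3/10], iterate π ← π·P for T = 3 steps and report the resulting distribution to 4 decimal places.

π = [0.2752, 0.3704, 0.3544]

t=0: π = [0.4000, 0.3000, 0.3000]
t=1: π = [0.2600, 0.3600, 0.3800]
t=2: π = [0.2720, 0.3760, 0.3520]
t=3: π = [0.2752, 0.3704, 0.3544]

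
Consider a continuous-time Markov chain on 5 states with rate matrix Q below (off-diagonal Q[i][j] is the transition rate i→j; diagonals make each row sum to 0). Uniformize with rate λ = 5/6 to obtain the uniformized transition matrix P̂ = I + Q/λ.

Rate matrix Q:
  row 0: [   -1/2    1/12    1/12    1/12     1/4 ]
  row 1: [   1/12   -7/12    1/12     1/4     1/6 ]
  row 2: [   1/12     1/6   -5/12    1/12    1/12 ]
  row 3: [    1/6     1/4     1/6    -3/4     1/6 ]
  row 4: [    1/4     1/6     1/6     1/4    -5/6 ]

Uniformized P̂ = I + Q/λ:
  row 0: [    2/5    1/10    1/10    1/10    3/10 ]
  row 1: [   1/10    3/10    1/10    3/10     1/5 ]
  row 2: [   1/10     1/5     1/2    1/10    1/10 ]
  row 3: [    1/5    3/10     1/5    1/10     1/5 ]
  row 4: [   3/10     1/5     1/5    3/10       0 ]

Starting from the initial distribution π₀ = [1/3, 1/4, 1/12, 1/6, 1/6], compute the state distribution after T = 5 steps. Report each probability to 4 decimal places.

π = [0.2164, 0.2176, 0.2229, 0.1768, 0.1663]

t=0: π = [0.3333, 0.2500, 0.0833, 0.1667, 0.1667]
t=1: π = [0.2500, 0.2083, 0.1667, 0.1833, 0.1917]
t=2: π = [0.2317, 0.2142, 0.2042, 0.1800, 0.1700]
t=3: π = [0.2215, 0.2163, 0.2167, 0.1768, 0.1688]
t=4: π = [0.2179, 0.2172, 0.2212, 0.1770, 0.1667]
t=5: π = [0.2164, 0.2176, 0.2229, 0.1768, 0.1663]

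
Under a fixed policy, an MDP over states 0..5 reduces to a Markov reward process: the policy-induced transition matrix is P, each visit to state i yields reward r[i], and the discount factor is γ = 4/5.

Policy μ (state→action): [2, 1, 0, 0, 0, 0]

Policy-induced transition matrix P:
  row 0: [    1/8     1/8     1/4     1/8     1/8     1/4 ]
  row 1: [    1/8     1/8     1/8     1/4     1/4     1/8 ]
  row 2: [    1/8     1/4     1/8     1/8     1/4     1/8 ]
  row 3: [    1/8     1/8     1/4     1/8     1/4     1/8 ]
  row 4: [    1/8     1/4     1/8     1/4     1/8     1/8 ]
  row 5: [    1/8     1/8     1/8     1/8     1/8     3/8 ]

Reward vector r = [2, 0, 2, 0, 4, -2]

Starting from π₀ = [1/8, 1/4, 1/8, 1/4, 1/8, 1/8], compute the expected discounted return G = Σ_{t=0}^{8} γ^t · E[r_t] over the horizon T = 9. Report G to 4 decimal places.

t=0: π = [0.1250, 0.2500, 0.1250, 0.2500, 0.1250, 0.1250], E[r] = 0.7500, γ^t·E[r] = 0.750000, running G = 0.750000
t=1: π = [0.1250, 0.1563, 0.1719, 0.1719, 0.2031, 0.1719], E[r] = 1.0625, γ^t·E[r] = 0.850000, running G = 1.600000
t=2: π = [0.1250, 0.1719, 0.1621, 0.1699, 0.1875, 0.1836], E[r] = 0.9570, γ^t·E[r] = 0.612500, running G = 2.212500
t=3: π = [0.1250, 0.1687, 0.1619, 0.1699, 0.1880, 0.1865], E[r] = 0.9526, γ^t·E[r] = 0.487750, running G = 2.700250
t=4: π = [0.1250, 0.1687, 0.1619, 0.1696, 0.1876, 0.1873], E[r] = 0.9495, γ^t·E[r] = 0.388900, running G = 3.089150
t=5: π = [0.1250, 0.1687, 0.1618, 0.1695, 0.1875, 0.1874], E[r] = 0.9489, γ^t·E[r] = 0.310923, running G = 3.400073
t=6: π = [0.1250, 0.1687, 0.1618, 0.1695, 0.1875, 0.1875], E[r] = 0.9487, γ^t·E[r] = 0.248692, running G = 3.648764
t=7: π = [0.1250, 0.1687, 0.1618, 0.1695, 0.1875, 0.1875], E[r] = 0.9486, γ^t·E[r] = 0.198945, running G = 3.847709
t=8: π = [0.1250, 0.1687, 0.1618, 0.1695, 0.1875, 0.1875], E[r] = 0.9486, γ^t·E[r] = 0.159154, running G = 4.006864

G = 4.0069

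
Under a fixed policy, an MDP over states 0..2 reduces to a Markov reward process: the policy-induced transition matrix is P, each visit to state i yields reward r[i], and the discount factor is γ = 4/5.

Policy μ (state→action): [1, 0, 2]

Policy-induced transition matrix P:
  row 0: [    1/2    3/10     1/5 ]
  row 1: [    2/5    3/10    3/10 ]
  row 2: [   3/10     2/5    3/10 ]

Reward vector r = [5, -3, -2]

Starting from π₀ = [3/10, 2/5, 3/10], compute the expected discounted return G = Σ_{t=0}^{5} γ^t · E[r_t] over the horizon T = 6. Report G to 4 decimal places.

t=0: π = [0.3000, 0.4000, 0.3000], E[r] = -0.3000, γ^t·E[r] = -0.300000, running G = -0.300000
t=1: π = [0.4000, 0.3300, 0.2700], E[r] = 0.4700, γ^t·E[r] = 0.376000, running G = 0.076000
t=2: π = [0.4130, 0.3270, 0.2600], E[r] = 0.5640, γ^t·E[r] = 0.360960, running G = 0.436960
t=3: π = [0.4153, 0.3260, 0.2587], E[r] = 0.5811, γ^t·E[r] = 0.297523, running G = 0.734483
t=4: π = [0.4157, 0.3259, 0.2585], E[r] = 0.5838, γ^t·E[r] = 0.239104, running G = 0.973587
t=5: π = [0.4157, 0.3258, 0.2584], E[r] = 0.5842, γ^t·E[r] = 0.191426, running G = 1.165013

G = 1.1650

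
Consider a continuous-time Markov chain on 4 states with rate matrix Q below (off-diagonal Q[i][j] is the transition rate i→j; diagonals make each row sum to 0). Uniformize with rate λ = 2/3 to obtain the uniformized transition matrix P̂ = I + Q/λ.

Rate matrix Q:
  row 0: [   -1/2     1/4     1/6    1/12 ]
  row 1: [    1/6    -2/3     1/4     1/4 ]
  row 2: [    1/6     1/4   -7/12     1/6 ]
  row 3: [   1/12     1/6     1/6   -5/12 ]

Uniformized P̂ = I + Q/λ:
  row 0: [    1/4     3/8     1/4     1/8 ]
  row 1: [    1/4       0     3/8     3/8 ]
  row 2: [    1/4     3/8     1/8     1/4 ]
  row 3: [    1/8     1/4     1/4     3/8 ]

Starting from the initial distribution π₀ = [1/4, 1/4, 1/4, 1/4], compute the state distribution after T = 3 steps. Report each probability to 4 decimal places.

π = [0.2139, 0.2466, 0.2495, 0.2900]

t=0: π = [0.2500, 0.2500, 0.2500, 0.2500]
t=1: π = [0.2188, 0.2500, 0.2500, 0.2813]
t=2: π = [0.2148, 0.2461, 0.2500, 0.2891]
t=3: π = [0.2139, 0.2466, 0.2495, 0.2900]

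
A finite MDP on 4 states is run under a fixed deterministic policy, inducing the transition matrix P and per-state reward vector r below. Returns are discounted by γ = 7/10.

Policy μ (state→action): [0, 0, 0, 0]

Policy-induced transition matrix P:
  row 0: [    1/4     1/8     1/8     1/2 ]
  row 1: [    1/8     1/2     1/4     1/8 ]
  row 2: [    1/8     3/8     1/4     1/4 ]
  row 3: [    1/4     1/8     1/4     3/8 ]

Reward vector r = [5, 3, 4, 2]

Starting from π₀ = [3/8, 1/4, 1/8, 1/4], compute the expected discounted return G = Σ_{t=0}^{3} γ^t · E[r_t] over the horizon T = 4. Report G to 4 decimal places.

t=0: π = [0.3750, 0.2500, 0.1250, 0.2500], E[r] = 3.6250, γ^t·E[r] = 3.625000, running G = 3.625000
t=1: π = [0.2031, 0.2500, 0.2031, 0.3438], E[r] = 3.2656, γ^t·E[r] = 2.285938, running G = 5.910938
t=2: π = [0.1934, 0.2695, 0.2246, 0.3125], E[r] = 3.2988, γ^t·E[r] = 1.616426, running G = 7.527363
t=3: π = [0.1882, 0.2822, 0.2258, 0.3037], E[r] = 3.2986, γ^t·E[r] = 1.131414, running G = 8.658778

G = 8.6588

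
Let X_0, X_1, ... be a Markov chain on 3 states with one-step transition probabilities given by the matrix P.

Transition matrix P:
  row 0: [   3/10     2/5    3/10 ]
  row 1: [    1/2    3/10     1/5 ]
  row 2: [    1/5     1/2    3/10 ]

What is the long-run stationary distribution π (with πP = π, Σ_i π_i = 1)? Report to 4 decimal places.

Balance equations π_j = Σ_i π_i·P[i][j]:
  π_0 = 3/10·π_0 + 1/2·π_1 + 1/5·π_2
  π_1 = 2/5·π_0 + 3/10·π_1 + 1/2·π_2
  normalize: π_0 + π_1 + π_2 = 1
Solving the linear system gives exactly π = [13/37, 43/111, 29/111].

π = [0.3514, 0.3874, 0.2613]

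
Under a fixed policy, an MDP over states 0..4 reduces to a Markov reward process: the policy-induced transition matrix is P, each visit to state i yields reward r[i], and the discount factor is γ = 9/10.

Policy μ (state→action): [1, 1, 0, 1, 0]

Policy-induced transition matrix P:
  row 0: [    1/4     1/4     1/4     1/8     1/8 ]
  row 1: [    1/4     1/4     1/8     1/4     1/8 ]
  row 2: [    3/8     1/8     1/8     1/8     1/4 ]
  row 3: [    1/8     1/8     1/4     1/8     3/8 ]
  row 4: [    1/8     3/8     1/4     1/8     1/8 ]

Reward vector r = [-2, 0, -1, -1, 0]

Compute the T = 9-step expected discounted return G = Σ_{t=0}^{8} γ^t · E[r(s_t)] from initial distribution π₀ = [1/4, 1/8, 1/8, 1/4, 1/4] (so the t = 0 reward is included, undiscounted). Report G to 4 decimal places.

t=0: π = [0.2500, 0.1250, 0.1250, 0.2500, 0.2500], E[r] = -0.8750, γ^t·E[r] = -0.875000, running G = -0.875000
t=1: π = [0.2031, 0.2344, 0.2188, 0.1406, 0.2031], E[r] = -0.7656, γ^t·E[r] = -0.689063, running G = -1.564063
t=2: π = [0.2344, 0.2305, 0.1934, 0.1543, 0.1875], E[r] = -0.8164, γ^t·E[r] = -0.661289, running G = -2.225352
t=3: π = [0.2314, 0.2300, 0.1970, 0.1538, 0.1877], E[r] = -0.8137, γ^t·E[r] = -0.593202, running G = -2.818554
t=4: π = [0.2319, 0.2296, 0.1966, 0.1537, 0.1881], E[r] = -0.8142, γ^t·E[r] = -0.534223, running G = -3.352776
t=5: π = [0.2318, 0.2297, 0.1967, 0.1537, 0.1880], E[r] = -0.8141, γ^t·E[r] = -0.480730, running G = -3.833507
t=6: π = [0.2319, 0.2297, 0.1967, 0.1537, 0.1880], E[r] = -0.8142, γ^t·E[r] = -0.432678, running G = -4.266185
t=7: π = [0.2319, 0.2297, 0.1967, 0.1537, 0.1880], E[r] = -0.8142, γ^t·E[r] = -0.389408, running G = -4.655593
t=8: π = [0.2319, 0.2297, 0.1967, 0.1537, 0.1880], E[r] = -0.8142, γ^t·E[r] = -0.350467, running G = -5.006060

G = -5.0061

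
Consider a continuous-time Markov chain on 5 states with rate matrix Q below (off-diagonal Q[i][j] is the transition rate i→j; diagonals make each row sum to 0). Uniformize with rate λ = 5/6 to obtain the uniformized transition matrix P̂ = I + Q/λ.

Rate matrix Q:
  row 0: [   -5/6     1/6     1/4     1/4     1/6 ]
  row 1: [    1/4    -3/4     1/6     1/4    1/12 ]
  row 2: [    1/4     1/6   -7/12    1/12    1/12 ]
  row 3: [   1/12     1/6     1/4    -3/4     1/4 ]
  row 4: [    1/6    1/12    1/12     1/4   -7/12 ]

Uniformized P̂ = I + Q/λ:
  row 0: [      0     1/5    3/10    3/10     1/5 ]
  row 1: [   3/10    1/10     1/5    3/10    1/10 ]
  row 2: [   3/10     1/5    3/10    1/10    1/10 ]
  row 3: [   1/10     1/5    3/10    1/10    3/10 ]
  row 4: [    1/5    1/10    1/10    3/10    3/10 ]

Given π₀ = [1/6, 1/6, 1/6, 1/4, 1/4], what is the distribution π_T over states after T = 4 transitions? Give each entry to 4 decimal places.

t=0: π = [0.1667, 0.1667, 0.1667, 0.2500, 0.2500]
t=1: π = [0.1750, 0.1583, 0.2333, 0.2167, 0.2167]
t=2: π = [0.1825, 0.1625, 0.2408, 0.2100, 0.2042]
t=3: π = [0.1828, 0.1633, 0.2429, 0.2098, 0.2011]
t=4: π = [0.1831, 0.1636, 0.2435, 0.2095, 0.2005]

π = [0.1831, 0.1636, 0.2435, 0.2095, 0.2005]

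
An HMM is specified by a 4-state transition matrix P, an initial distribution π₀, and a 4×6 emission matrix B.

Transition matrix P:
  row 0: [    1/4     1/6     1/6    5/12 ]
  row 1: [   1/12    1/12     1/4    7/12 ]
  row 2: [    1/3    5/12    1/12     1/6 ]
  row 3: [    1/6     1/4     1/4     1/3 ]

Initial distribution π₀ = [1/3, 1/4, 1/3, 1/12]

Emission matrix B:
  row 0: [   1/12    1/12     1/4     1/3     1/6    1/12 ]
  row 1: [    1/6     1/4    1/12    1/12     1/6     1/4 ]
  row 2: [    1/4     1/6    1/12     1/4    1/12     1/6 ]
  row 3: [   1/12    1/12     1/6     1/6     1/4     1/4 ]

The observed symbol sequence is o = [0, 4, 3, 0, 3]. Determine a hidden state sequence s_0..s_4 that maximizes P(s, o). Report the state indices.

path = [2, 1, 3, 2, 0]

t=0: δ = [2.778e-02, 4.167e-02, 8.333e-02, 6.944e-03]  (obs o_0=0)
t=1: δ = [4.630e-03, 5.787e-03, 8.681e-04, 6.076e-03]  ψ = [2, 2, 1, 1]  (obs o_1=4)
t=2: δ = [3.858e-04, 1.266e-04, 3.798e-04, 5.626e-04]  ψ = [0, 3, 3, 1]  (obs o_2=3)
t=3: δ = [1.055e-05, 2.637e-05, 3.516e-05, 1.563e-05]  ψ = [2, 2, 3, 3]  (obs o_3=0)
t=4: δ = [3.907e-06, 1.221e-06, 1.648e-06, 2.564e-06]  ψ = [2, 2, 1, 1]  (obs o_4=3)
backtrack: best end state = 0; path = [2, 1, 3, 2, 0]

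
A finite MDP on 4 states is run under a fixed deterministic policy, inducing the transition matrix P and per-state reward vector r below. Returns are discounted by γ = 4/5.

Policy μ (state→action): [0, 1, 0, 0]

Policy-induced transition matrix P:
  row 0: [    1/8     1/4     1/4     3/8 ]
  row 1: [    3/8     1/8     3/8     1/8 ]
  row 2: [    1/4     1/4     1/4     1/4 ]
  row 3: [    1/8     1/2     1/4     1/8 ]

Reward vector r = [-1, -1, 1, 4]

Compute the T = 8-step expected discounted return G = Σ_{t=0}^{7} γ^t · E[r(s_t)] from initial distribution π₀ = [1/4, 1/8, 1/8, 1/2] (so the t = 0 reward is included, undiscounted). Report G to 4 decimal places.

G = 3.7088

t=0: π = [0.2500, 0.1250, 0.1250, 0.5000], E[r] = 1.7500, γ^t·E[r] = 1.750000, running G = 1.750000
t=1: π = [0.1719, 0.3594, 0.2656, 0.2031], E[r] = 0.5469, γ^t·E[r] = 0.437500, running G = 2.187500
t=2: π = [0.2480, 0.2559, 0.2949, 0.2012], E[r] = 0.5957, γ^t·E[r] = 0.381250, running G = 2.568750
t=3: π = [0.2258, 0.2683, 0.2820, 0.2239], E[r] = 0.6833, γ^t·E[r] = 0.349875, running G = 2.918625
t=4: π = [0.2273, 0.2724, 0.2835, 0.2167], E[r] = 0.6506, γ^t·E[r] = 0.266488, running G = 3.185113
t=5: π = [0.2285, 0.2701, 0.2841, 0.2173], E[r] = 0.6545, γ^t·E[r] = 0.214459, running G = 3.399571
t=6: π = [0.2280, 0.2706, 0.2838, 0.2176], E[r] = 0.6558, γ^t·E[r] = 0.171901, running G = 3.571473
t=7: π = [0.2281, 0.2706, 0.2838, 0.2175], E[r] = 0.6550, γ^t·E[r] = 0.137371, running G = 3.708844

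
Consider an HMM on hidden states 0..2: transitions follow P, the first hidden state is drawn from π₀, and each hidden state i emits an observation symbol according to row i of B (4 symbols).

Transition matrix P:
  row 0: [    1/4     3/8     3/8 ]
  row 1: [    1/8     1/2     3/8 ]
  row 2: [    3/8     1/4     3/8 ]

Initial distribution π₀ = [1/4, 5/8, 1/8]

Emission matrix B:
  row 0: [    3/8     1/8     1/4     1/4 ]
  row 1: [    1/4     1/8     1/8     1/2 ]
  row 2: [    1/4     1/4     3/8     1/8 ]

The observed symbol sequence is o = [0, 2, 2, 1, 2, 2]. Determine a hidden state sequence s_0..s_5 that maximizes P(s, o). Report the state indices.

path = [1, 2, 2, 2, 2, 2]

t=0: δ = [9.375e-02, 1.562e-01, 3.125e-02]  (obs o_0=0)
t=1: δ = [5.859e-03, 9.766e-03, 2.197e-02]  ψ = [0, 1, 1]  (obs o_1=2)
t=2: δ = [2.060e-03, 6.866e-04, 3.090e-03]  ψ = [2, 2, 2]  (obs o_2=2)
t=3: δ = [1.448e-04, 9.656e-05, 2.897e-04]  ψ = [2, 0, 2]  (obs o_3=1)
t=4: δ = [2.716e-05, 9.052e-06, 4.074e-05]  ψ = [2, 2, 2]  (obs o_4=2)
t=5: δ = [3.819e-06, 1.273e-06, 5.729e-06]  ψ = [2, 0, 2]  (obs o_5=2)
backtrack: best end state = 2; path = [1, 2, 2, 2, 2, 2]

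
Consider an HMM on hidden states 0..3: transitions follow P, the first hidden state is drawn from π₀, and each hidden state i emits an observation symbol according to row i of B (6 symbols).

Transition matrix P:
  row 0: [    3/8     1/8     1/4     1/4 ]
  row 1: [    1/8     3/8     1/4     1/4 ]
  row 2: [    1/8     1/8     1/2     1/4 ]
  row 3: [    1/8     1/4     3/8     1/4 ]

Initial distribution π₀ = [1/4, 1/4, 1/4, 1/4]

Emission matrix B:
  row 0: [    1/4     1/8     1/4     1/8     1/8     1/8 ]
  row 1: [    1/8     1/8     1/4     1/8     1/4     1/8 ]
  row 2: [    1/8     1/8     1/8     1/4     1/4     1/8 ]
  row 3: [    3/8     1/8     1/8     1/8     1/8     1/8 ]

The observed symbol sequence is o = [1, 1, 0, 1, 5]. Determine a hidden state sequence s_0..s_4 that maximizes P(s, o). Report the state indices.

t=0: δ = [3.125e-02, 3.125e-02, 3.125e-02, 3.125e-02]  (obs o_0=1)
t=1: δ = [1.465e-03, 1.465e-03, 1.953e-03, 9.766e-04]  ψ = [0, 1, 2, 0]  (obs o_1=1)
t=2: δ = [1.373e-04, 6.866e-05, 1.221e-04, 1.831e-04]  ψ = [0, 1, 2, 2]  (obs o_2=0)
t=3: δ = [6.437e-06, 5.722e-06, 8.583e-06, 5.722e-06]  ψ = [0, 3, 3, 3]  (obs o_3=1)
t=4: δ = [3.017e-07, 2.682e-07, 5.364e-07, 2.682e-07]  ψ = [0, 1, 2, 2]  (obs o_4=5)
backtrack: best end state = 2; path = [2, 2, 3, 2, 2]

path = [2, 2, 3, 2, 2]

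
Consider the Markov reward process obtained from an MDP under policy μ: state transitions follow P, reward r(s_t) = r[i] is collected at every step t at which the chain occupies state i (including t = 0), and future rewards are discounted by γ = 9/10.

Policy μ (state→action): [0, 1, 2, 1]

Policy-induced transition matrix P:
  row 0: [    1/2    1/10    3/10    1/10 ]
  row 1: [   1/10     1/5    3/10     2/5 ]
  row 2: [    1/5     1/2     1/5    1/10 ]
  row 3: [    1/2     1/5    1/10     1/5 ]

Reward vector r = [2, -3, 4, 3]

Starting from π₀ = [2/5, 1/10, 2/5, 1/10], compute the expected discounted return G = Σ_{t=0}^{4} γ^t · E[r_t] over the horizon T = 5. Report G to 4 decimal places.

G = 6.7433

t=0: π = [0.4000, 0.1000, 0.4000, 0.1000], E[r] = 2.4000, γ^t·E[r] = 2.400000, running G = 2.400000
t=1: π = [0.3400, 0.2800, 0.2400, 0.1400], E[r] = 1.2200, γ^t·E[r] = 1.098000, running G = 3.498000
t=2: π = [0.3160, 0.2380, 0.2480, 0.1980], E[r] = 1.5040, γ^t·E[r] = 1.218240, running G = 4.716240
t=3: π = [0.3304, 0.2428, 0.2356, 0.1912], E[r] = 1.4484, γ^t·E[r] = 1.055884, running G = 5.772124
t=4: π = [0.3322, 0.2376, 0.2382, 0.1920], E[r] = 1.4802, γ^t·E[r] = 0.971133, running G = 6.743257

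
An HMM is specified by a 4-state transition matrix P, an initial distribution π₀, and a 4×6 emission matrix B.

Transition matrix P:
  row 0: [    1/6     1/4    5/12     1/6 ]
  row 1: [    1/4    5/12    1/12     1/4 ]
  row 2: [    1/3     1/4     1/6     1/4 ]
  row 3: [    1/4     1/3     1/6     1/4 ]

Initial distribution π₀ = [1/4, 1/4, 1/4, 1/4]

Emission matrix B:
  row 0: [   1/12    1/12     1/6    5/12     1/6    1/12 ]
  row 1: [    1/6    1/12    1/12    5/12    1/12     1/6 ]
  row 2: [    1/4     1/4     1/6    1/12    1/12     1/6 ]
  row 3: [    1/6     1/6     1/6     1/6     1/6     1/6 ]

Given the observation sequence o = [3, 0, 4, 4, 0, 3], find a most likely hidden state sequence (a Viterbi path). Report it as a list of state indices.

t=0: δ = [1.042e-01, 1.042e-01, 2.083e-02, 4.167e-02]  (obs o_0=3)
t=1: δ = [2.170e-03, 7.234e-03, 1.085e-02, 4.340e-03]  ψ = [1, 1, 0, 1]  (obs o_1=0)
t=2: δ = [6.028e-04, 2.512e-04, 1.507e-04, 4.521e-04]  ψ = [2, 1, 2, 2]  (obs o_2=4)
t=3: δ = [1.884e-05, 1.256e-05, 2.093e-05, 1.884e-05]  ψ = [3, 0, 0, 3]  (obs o_3=4)
t=4: δ = [5.814e-07, 1.047e-06, 1.962e-06, 8.721e-07]  ψ = [2, 3, 0, 2]  (obs o_4=0)
t=5: δ = [2.725e-07, 2.044e-07, 2.725e-08, 8.176e-08]  ψ = [2, 2, 2, 2]  (obs o_5=3)
backtrack: best end state = 0; path = [0, 2, 3, 0, 2, 0]

path = [0, 2, 3, 0, 2, 0]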